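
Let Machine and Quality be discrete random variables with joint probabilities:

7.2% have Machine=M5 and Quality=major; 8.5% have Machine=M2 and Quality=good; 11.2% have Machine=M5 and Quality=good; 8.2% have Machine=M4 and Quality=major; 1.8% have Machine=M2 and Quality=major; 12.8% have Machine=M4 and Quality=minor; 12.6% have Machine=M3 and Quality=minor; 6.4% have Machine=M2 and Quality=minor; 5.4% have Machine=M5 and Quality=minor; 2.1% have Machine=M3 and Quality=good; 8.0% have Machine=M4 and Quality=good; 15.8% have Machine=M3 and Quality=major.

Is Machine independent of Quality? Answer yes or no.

no

P(Machine=M3) = 0.305 and P(Quality=good) = 0.298, so their product is 0.09089, but P(Machine=M3, Quality=good) = 0.021. Since these differ, Machine and Quality are not independent.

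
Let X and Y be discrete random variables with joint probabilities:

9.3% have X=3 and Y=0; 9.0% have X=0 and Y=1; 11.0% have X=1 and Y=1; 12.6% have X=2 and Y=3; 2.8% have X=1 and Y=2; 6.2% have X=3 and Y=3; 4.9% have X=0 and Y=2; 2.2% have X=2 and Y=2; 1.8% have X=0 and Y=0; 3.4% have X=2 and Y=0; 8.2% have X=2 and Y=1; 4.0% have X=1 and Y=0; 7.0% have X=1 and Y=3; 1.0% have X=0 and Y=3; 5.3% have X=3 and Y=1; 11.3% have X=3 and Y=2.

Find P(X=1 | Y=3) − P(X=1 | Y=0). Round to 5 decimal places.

0.04498

P(Y=3) = 0.010 + 0.070 + 0.126 + 0.062 = 0.268; P(X=1 | Y=3) = 0.070/0.268 = 0.261194.
P(Y=0) = 0.018 + 0.040 + 0.034 + 0.093 = 0.185; P(X=1 | Y=0) = 0.040/0.185 = 0.216216.
Difference = 0.04498.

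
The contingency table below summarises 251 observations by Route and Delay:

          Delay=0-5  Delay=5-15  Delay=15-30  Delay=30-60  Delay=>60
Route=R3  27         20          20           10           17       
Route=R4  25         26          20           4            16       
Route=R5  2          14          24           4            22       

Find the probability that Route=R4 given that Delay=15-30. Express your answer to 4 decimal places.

0.3125

Total with Delay=15-30: 20 + 20 + 24 = 64.
P(Route=R4 | Delay=15-30) = 20/64 = 0.3125.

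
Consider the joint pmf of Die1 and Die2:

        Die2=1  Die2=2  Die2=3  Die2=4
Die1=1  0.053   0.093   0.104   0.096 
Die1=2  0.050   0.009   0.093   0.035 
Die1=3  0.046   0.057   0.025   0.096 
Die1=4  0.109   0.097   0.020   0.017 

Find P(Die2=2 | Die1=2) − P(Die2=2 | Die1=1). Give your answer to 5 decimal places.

P(Die1=2) = 0.050 + 0.009 + 0.093 + 0.035 = 0.187; P(Die2=2 | Die1=2) = 0.009/0.187 = 0.048128.
P(Die1=1) = 0.053 + 0.093 + 0.104 + 0.096 = 0.346; P(Die2=2 | Die1=1) = 0.093/0.346 = 0.268786.
Difference = -0.22066.

-0.22066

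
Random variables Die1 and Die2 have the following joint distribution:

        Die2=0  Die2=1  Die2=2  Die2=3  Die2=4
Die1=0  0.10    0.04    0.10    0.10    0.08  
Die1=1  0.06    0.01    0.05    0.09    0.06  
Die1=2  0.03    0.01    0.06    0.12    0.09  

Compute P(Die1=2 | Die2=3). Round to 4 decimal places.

0.3871

P(Die2=3) = 0.10 + 0.09 + 0.12 = 0.31.
P(Die1=2 | Die2=3) = 0.12/0.31 = 0.3871.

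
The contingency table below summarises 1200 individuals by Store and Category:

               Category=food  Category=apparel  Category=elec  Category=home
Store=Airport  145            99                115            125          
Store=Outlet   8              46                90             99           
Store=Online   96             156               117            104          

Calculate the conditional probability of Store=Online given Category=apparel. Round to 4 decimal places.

Total with Category=apparel: 99 + 46 + 156 = 301.
P(Store=Online | Category=apparel) = 156/301 = 0.5183.

0.5183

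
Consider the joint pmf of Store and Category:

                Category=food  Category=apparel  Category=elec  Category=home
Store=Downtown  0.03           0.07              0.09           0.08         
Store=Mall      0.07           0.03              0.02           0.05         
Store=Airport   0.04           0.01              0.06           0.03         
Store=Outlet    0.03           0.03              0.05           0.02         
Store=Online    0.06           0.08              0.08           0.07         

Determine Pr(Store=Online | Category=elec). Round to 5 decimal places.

P(Category=elec) = 0.09 + 0.02 + 0.06 + 0.05 + 0.08 = 0.30.
P(Store=Online | Category=elec) = 0.08/0.30 = 0.26667.

0.26667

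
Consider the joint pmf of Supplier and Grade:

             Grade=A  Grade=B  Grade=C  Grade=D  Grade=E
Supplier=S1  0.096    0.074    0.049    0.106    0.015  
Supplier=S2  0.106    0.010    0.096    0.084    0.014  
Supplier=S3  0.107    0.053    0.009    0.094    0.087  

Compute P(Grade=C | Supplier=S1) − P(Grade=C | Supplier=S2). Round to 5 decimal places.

P(Supplier=S1) = 0.096 + 0.074 + 0.049 + 0.106 + 0.015 = 0.340; P(Grade=C | Supplier=S1) = 0.049/0.340 = 0.144118.
P(Supplier=S2) = 0.106 + 0.010 + 0.096 + 0.084 + 0.014 = 0.310; P(Grade=C | Supplier=S2) = 0.096/0.310 = 0.309677.
Difference = -0.16556.

-0.16556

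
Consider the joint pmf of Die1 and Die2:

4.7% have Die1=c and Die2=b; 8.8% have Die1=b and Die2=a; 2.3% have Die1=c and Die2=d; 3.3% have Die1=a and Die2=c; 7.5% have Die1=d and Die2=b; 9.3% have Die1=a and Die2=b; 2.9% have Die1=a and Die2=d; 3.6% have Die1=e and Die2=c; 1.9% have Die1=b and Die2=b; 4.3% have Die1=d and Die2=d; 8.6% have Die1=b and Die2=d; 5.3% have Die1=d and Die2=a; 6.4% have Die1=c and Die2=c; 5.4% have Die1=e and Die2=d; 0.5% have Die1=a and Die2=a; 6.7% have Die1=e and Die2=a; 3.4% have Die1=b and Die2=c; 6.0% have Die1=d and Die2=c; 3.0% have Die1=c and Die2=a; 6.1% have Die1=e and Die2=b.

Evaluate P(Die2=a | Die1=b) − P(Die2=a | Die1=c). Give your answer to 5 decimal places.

P(Die1=b) = 0.088 + 0.019 + 0.034 + 0.086 = 0.227; P(Die2=a | Die1=b) = 0.088/0.227 = 0.387665.
P(Die1=c) = 0.030 + 0.047 + 0.064 + 0.023 = 0.164; P(Die2=a | Die1=c) = 0.030/0.164 = 0.182927.
Difference = 0.20474.

0.20474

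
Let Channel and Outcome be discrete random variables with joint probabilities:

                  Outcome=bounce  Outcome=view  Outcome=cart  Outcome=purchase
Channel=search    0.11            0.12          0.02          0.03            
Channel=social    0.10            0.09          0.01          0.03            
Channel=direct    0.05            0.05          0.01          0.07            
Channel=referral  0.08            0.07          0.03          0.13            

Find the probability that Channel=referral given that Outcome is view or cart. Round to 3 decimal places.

P(Outcome=view) = 0.12 + 0.09 + 0.05 + 0.07 = 0.33.
P(Outcome=cart) = 0.02 + 0.01 + 0.01 + 0.03 = 0.07.
P(Outcome ∈ {view, cart}) = 0.33 + 0.07 = 0.40; P(Channel=referral, Outcome ∈ {view, cart}) = 0.07 + 0.03 = 0.10.
P(Channel=referral | Outcome ∈ {view, cart}) = 0.10/0.40 = 0.250.

0.250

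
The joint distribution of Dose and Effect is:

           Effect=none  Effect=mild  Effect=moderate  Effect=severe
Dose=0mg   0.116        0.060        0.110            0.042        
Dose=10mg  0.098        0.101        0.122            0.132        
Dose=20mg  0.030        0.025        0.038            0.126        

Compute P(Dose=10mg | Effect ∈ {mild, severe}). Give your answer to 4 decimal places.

P(Effect=mild) = 0.060 + 0.101 + 0.025 = 0.186.
P(Effect=severe) = 0.042 + 0.132 + 0.126 = 0.300.
P(Effect ∈ {mild, severe}) = 0.186 + 0.300 = 0.486; P(Dose=10mg, Effect ∈ {mild, severe}) = 0.101 + 0.132 = 0.233.
P(Dose=10mg | Effect ∈ {mild, severe}) = 0.233/0.486 = 0.4794.

0.4794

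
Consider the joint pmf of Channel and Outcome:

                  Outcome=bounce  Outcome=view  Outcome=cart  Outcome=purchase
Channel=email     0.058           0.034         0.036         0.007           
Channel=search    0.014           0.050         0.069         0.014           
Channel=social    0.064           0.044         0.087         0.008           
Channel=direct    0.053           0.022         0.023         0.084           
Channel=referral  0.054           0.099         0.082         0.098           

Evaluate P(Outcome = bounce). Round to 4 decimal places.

0.2430

P(Outcome=bounce) = 0.058 + 0.014 + 0.064 + 0.053 + 0.054 = 0.243.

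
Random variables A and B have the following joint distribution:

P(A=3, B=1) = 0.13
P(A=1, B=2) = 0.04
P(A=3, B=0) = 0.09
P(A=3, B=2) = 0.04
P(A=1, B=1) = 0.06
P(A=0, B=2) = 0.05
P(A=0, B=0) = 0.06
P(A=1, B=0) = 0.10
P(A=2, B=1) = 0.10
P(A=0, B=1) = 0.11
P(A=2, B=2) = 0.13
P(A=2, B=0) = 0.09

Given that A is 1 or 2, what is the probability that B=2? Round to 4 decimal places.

P(A=1) = 0.10 + 0.06 + 0.04 = 0.20.
P(A=2) = 0.09 + 0.10 + 0.13 = 0.32.
P(A ∈ {1, 2}) = 0.20 + 0.32 = 0.52; P(B=2, A ∈ {1, 2}) = 0.04 + 0.13 = 0.17.
P(B=2 | A ∈ {1, 2}) = 0.17/0.52 = 0.3269.

0.3269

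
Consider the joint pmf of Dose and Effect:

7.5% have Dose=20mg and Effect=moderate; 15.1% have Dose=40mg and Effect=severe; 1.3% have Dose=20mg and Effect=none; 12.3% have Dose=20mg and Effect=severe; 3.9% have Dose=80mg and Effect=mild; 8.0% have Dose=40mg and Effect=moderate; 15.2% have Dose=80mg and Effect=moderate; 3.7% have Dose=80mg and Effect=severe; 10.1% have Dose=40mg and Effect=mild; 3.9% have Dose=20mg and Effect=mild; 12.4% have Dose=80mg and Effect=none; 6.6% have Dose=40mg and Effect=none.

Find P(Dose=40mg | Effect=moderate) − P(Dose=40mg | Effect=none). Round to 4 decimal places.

P(Effect=moderate) = 0.075 + 0.080 + 0.152 = 0.307; P(Dose=40mg | Effect=moderate) = 0.080/0.307 = 0.26059.
P(Effect=none) = 0.013 + 0.066 + 0.124 = 0.203; P(Dose=40mg | Effect=none) = 0.066/0.203 = 0.32512.
Difference = -0.0645.

-0.0645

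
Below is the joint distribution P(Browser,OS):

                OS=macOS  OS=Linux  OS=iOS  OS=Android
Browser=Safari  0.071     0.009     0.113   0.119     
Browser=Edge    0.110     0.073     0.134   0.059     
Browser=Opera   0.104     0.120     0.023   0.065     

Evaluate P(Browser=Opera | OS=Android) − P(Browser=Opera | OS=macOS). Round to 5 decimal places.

P(OS=Android) = 0.119 + 0.059 + 0.065 = 0.243; P(Browser=Opera | OS=Android) = 0.065/0.243 = 0.267490.
P(OS=macOS) = 0.071 + 0.110 + 0.104 = 0.285; P(Browser=Opera | OS=macOS) = 0.104/0.285 = 0.364912.
Difference = -0.09742.

-0.09742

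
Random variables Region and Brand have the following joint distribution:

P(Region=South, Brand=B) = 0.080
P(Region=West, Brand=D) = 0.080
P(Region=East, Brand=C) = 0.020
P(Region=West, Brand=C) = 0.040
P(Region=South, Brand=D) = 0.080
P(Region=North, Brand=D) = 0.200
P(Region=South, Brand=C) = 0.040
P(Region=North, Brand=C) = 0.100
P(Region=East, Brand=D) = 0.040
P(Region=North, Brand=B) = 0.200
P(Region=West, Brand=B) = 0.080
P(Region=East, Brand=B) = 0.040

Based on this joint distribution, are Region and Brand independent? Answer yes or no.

Every cell satisfies P(Region,Brand) = P(Region)·P(Brand). For instance P(Region=East) = 0.100, P(Brand=C) = 0.200, and 0.100×0.200 = 0.020 matches the joint entry. So Region and Brand are independent.

yes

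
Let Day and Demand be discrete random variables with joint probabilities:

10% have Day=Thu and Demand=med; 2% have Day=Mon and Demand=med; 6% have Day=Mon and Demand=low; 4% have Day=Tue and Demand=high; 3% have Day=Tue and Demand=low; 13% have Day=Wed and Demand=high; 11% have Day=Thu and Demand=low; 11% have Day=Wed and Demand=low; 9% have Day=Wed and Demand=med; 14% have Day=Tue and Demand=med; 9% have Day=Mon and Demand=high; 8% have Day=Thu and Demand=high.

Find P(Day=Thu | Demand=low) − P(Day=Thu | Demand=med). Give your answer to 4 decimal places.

0.0691

P(Demand=low) = 0.06 + 0.03 + 0.11 + 0.11 = 0.31; P(Day=Thu | Demand=low) = 0.11/0.31 = 0.35484.
P(Demand=med) = 0.02 + 0.14 + 0.09 + 0.10 = 0.35; P(Day=Thu | Demand=med) = 0.10/0.35 = 0.28571.
Difference = 0.0691.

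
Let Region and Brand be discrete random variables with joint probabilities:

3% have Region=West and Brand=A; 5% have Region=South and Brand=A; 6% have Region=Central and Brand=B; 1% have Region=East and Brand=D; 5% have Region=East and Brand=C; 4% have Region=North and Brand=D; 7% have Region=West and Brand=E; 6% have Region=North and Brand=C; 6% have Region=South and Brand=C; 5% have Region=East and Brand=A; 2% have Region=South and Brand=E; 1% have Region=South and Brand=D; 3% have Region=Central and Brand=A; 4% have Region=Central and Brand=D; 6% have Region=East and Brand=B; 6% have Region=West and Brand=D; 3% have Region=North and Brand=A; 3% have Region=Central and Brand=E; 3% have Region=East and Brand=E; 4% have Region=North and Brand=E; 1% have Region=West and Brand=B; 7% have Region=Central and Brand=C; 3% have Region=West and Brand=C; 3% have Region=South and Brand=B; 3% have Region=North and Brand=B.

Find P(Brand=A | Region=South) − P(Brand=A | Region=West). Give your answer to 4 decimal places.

0.1441

P(Region=South) = 0.05 + 0.03 + 0.06 + 0.01 + 0.02 = 0.17; P(Brand=A | Region=South) = 0.05/0.17 = 0.29412.
P(Region=West) = 0.03 + 0.01 + 0.03 + 0.06 + 0.07 = 0.20; P(Brand=A | Region=West) = 0.03/0.20 = 0.15000.
Difference = 0.1441.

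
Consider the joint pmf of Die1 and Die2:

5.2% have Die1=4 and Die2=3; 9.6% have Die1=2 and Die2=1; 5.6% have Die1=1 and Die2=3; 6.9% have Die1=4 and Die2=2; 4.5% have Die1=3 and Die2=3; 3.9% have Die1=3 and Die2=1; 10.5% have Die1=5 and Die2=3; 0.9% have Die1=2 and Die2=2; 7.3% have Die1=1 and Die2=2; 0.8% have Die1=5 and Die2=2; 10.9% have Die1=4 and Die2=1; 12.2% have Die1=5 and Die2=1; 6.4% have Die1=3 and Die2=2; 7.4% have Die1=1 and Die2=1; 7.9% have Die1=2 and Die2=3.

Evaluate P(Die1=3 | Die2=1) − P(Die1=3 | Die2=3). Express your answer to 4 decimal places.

P(Die2=1) = 0.074 + 0.096 + 0.039 + 0.109 + 0.122 = 0.440; P(Die1=3 | Die2=1) = 0.039/0.440 = 0.08864.
P(Die2=3) = 0.056 + 0.079 + 0.045 + 0.052 + 0.105 = 0.337; P(Die1=3 | Die2=3) = 0.045/0.337 = 0.13353.
Difference = -0.0449.

-0.0449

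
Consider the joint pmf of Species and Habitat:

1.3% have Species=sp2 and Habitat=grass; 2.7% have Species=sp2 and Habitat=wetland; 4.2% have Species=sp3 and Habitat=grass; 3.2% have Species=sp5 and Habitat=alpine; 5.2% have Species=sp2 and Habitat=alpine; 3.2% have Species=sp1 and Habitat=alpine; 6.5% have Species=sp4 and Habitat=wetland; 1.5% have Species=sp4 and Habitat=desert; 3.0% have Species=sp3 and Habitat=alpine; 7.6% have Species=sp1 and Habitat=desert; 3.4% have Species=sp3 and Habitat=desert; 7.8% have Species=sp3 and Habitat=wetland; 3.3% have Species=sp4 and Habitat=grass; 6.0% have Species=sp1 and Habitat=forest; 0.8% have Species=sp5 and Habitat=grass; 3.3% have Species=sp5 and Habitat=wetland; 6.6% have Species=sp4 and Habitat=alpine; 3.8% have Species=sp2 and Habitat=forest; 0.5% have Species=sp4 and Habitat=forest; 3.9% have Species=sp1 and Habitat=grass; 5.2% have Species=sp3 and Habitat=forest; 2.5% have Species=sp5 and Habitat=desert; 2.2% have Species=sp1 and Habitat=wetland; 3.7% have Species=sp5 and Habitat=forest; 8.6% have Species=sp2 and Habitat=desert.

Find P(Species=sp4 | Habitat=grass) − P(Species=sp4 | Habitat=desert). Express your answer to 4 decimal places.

0.1809

P(Habitat=grass) = 0.039 + 0.013 + 0.042 + 0.033 + 0.008 = 0.135; P(Species=sp4 | Habitat=grass) = 0.033/0.135 = 0.24444.
P(Habitat=desert) = 0.076 + 0.086 + 0.034 + 0.015 + 0.025 = 0.236; P(Species=sp4 | Habitat=desert) = 0.015/0.236 = 0.06356.
Difference = 0.1809.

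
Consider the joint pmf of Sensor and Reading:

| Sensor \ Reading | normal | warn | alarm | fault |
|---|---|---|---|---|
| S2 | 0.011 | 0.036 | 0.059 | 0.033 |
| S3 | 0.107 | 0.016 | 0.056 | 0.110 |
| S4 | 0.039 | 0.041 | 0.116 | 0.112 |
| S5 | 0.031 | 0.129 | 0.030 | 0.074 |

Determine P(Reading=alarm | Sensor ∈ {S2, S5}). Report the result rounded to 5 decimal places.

P(Sensor=S2) = 0.011 + 0.036 + 0.059 + 0.033 = 0.139.
P(Sensor=S5) = 0.031 + 0.129 + 0.030 + 0.074 = 0.264.
P(Sensor ∈ {S2, S5}) = 0.139 + 0.264 = 0.403; P(Reading=alarm, Sensor ∈ {S2, S5}) = 0.059 + 0.030 = 0.089.
P(Reading=alarm | Sensor ∈ {S2, S5}) = 0.089/0.403 = 0.22084.

0.22084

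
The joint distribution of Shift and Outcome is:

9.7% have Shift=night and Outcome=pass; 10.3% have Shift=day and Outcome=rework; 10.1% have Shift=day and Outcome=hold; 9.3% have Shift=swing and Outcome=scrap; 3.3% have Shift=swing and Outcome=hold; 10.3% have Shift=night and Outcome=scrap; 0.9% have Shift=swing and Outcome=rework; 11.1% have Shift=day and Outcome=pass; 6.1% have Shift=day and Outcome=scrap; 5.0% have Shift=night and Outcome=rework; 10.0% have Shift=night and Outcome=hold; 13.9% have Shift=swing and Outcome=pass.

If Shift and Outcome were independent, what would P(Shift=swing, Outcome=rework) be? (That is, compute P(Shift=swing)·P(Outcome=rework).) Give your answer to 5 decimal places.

0.04439

P(Shift=swing) = 0.139 + 0.009 + 0.093 + 0.033 = 0.274.
P(Outcome=rework) = 0.103 + 0.009 + 0.050 = 0.162.
Product: 0.274 × 0.162 = 0.04439.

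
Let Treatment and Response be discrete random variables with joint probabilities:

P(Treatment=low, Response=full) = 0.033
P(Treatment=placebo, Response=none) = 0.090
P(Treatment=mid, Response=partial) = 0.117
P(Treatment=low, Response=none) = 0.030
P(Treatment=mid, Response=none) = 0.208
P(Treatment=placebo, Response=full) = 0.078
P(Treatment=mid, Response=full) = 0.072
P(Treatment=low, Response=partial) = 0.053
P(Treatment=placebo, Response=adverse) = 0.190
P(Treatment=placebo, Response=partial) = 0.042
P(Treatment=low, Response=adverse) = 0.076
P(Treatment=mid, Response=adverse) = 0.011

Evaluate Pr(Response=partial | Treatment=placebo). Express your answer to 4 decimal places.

0.1050

P(Treatment=placebo) = 0.090 + 0.042 + 0.078 + 0.190 = 0.400.
P(Response=partial | Treatment=placebo) = 0.042/0.400 = 0.1050.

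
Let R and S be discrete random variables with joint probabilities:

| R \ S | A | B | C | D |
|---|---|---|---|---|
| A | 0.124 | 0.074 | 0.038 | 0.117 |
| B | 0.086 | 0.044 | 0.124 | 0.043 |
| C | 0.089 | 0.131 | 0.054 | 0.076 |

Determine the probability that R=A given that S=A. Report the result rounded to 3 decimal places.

0.415

P(S=A) = 0.124 + 0.086 + 0.089 = 0.299.
P(R=A | S=A) = 0.124/0.299 = 0.415.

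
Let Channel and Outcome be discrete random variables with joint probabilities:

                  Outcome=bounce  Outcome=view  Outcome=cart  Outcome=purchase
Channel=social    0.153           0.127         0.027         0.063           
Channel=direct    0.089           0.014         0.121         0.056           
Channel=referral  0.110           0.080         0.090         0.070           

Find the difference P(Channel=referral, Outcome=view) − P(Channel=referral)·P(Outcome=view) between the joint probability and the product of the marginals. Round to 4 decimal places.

0.0027

P(Channel=referral) = 0.110 + 0.080 + 0.090 + 0.070 = 0.350.
P(Outcome=view) = 0.127 + 0.014 + 0.080 = 0.221.
P(Channel=referral, Outcome=view) − P(Channel=referral)P(Outcome=view) = 0.080 − 0.350×0.221 = 0.0027.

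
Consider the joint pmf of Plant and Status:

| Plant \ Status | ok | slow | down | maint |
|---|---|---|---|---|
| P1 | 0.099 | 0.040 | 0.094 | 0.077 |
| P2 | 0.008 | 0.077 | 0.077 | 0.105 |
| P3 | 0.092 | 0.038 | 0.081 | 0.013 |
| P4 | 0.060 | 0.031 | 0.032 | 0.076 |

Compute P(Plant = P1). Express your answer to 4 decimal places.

P(Plant=P1) = 0.099 + 0.040 + 0.094 + 0.077 = 0.310.

0.3100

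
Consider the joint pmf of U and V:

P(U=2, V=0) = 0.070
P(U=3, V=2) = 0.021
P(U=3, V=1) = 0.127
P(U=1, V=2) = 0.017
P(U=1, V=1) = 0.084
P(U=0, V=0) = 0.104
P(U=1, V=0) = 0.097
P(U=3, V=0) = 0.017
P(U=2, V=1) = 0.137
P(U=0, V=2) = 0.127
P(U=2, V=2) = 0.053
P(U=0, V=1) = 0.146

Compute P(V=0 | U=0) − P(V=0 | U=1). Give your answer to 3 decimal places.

-0.214

P(U=0) = 0.104 + 0.146 + 0.127 = 0.377; P(V=0 | U=0) = 0.104/0.377 = 0.2759.
P(U=1) = 0.097 + 0.084 + 0.017 = 0.198; P(V=0 | U=1) = 0.097/0.198 = 0.4899.
Difference = -0.214.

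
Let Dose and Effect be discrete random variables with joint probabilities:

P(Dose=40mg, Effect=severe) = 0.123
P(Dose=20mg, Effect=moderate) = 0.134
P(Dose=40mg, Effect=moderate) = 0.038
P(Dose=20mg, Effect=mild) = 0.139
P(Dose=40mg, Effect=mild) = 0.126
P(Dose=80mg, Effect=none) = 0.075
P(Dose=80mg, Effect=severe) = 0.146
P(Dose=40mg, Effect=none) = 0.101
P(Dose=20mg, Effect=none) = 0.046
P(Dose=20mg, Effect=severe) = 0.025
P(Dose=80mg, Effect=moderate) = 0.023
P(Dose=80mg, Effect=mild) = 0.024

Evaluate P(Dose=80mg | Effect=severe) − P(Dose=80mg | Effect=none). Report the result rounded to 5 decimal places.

0.15876

P(Effect=severe) = 0.025 + 0.123 + 0.146 = 0.294; P(Dose=80mg | Effect=severe) = 0.146/0.294 = 0.496599.
P(Effect=none) = 0.046 + 0.101 + 0.075 = 0.222; P(Dose=80mg | Effect=none) = 0.075/0.222 = 0.337838.
Difference = 0.15876.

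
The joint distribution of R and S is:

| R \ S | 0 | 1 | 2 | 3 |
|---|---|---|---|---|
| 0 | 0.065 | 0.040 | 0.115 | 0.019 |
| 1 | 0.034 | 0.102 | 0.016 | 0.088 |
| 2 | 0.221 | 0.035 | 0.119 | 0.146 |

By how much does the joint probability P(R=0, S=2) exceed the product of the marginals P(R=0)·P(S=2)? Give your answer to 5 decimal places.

P(R=0) = 0.065 + 0.040 + 0.115 + 0.019 = 0.239.
P(S=2) = 0.115 + 0.016 + 0.119 = 0.250.
P(R=0, S=2) − P(R=0)P(S=2) = 0.115 − 0.239×0.250 = 0.05525.

0.05525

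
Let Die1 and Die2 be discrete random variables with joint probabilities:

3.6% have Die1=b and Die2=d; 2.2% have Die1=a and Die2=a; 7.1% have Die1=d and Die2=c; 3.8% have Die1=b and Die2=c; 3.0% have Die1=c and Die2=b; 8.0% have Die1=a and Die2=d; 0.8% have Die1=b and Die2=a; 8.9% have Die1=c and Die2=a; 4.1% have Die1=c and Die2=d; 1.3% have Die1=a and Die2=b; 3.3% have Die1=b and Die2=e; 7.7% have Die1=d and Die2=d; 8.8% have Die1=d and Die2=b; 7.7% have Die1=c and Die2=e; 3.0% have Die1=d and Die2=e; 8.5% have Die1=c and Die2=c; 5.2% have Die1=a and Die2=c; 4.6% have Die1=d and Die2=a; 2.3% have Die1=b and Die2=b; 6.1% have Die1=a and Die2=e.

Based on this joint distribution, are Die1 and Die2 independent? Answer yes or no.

no

P(Die1=d) = 0.312 and P(Die2=b) = 0.154, so their product is 0.04805, but P(Die1=d, Die2=b) = 0.088. Since these differ, Die1 and Die2 are not independent.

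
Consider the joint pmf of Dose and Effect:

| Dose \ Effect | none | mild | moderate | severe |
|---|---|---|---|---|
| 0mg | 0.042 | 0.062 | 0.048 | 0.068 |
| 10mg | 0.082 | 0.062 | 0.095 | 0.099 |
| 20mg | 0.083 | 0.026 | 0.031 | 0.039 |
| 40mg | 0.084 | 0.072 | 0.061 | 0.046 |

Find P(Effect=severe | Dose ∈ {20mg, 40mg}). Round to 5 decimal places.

0.19231

P(Dose=20mg) = 0.083 + 0.026 + 0.031 + 0.039 = 0.179.
P(Dose=40mg) = 0.084 + 0.072 + 0.061 + 0.046 = 0.263.
P(Dose ∈ {20mg, 40mg}) = 0.179 + 0.263 = 0.442; P(Effect=severe, Dose ∈ {20mg, 40mg}) = 0.039 + 0.046 = 0.085.
P(Effect=severe | Dose ∈ {20mg, 40mg}) = 0.085/0.442 = 0.19231.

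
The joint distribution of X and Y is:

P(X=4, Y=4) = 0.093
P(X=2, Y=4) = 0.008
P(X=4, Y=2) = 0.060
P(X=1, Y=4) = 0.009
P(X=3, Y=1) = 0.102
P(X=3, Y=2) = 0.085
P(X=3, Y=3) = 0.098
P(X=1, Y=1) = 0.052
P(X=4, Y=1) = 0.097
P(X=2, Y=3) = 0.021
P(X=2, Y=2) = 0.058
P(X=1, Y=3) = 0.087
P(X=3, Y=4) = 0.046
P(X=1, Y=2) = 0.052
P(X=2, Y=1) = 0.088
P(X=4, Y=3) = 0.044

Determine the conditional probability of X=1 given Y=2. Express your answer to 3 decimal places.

0.204

P(Y=2) = 0.052 + 0.058 + 0.085 + 0.060 = 0.255.
P(X=1 | Y=2) = 0.052/0.255 = 0.204.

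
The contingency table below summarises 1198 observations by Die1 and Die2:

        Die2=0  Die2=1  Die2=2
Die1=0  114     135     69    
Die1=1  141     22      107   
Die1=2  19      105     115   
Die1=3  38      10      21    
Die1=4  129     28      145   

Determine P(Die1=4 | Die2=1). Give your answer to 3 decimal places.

Total with Die2=1: 135 + 22 + 105 + 10 + 28 = 300.
P(Die1=4 | Die2=1) = 28/300 = 0.093.

0.093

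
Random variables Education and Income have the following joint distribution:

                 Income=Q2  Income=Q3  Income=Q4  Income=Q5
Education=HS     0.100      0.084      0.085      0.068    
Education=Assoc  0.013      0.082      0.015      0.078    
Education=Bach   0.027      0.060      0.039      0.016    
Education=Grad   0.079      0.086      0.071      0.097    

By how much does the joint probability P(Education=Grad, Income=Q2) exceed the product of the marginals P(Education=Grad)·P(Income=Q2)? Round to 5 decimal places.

P(Education=Grad) = 0.079 + 0.086 + 0.071 + 0.097 = 0.333.
P(Income=Q2) = 0.100 + 0.013 + 0.027 + 0.079 = 0.219.
P(Education=Grad, Income=Q2) − P(Education=Grad)P(Income=Q2) = 0.079 − 0.333×0.219 = 0.00607.

0.00607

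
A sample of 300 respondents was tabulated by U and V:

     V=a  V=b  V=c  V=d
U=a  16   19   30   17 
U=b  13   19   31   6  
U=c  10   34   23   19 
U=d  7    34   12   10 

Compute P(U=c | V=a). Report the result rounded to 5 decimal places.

Total with V=a: 16 + 13 + 10 + 7 = 46.
P(U=c | V=a) = 10/46 = 0.21739.

0.21739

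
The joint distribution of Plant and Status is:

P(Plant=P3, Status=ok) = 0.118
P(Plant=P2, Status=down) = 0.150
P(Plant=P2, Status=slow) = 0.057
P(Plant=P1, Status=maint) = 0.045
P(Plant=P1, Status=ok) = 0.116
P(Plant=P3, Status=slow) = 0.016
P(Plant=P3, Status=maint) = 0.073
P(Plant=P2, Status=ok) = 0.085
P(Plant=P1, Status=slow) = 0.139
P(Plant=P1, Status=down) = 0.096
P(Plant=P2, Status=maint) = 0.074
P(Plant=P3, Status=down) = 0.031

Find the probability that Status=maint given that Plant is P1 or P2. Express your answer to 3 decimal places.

P(Plant=P1) = 0.116 + 0.139 + 0.096 + 0.045 = 0.396.
P(Plant=P2) = 0.085 + 0.057 + 0.150 + 0.074 = 0.366.
P(Plant ∈ {P1, P2}) = 0.396 + 0.366 = 0.762; P(Status=maint, Plant ∈ {P1, P2}) = 0.045 + 0.074 = 0.119.
P(Status=maint | Plant ∈ {P1, P2}) = 0.119/0.762 = 0.156.

0.156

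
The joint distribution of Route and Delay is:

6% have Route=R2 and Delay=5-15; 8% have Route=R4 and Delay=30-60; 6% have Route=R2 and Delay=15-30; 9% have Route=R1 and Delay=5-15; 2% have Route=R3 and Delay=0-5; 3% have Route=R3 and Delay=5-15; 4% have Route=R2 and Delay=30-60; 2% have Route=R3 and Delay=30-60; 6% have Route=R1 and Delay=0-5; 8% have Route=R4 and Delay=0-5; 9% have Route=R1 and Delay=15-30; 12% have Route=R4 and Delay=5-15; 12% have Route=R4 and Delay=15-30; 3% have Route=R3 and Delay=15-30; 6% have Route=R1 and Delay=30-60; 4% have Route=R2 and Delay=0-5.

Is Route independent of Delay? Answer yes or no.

Every cell satisfies P(Route,Delay) = P(Route)·P(Delay). For instance P(Route=R3) = 0.10, P(Delay=0-5) = 0.20, and 0.10×0.20 = 0.02 matches the joint entry. So Route and Delay are independent.

yes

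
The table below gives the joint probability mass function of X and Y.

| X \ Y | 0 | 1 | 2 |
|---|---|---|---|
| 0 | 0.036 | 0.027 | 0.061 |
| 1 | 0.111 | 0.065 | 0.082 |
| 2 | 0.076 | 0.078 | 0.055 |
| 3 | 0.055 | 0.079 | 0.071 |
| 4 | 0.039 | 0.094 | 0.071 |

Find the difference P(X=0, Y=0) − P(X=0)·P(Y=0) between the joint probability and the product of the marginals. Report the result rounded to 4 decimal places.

P(X=0) = 0.036 + 0.027 + 0.061 = 0.124.
P(Y=0) = 0.036 + 0.111 + 0.076 + 0.055 + 0.039 = 0.317.
P(X=0, Y=0) − P(X=0)P(Y=0) = 0.036 − 0.124×0.317 = -0.0033.

-0.0033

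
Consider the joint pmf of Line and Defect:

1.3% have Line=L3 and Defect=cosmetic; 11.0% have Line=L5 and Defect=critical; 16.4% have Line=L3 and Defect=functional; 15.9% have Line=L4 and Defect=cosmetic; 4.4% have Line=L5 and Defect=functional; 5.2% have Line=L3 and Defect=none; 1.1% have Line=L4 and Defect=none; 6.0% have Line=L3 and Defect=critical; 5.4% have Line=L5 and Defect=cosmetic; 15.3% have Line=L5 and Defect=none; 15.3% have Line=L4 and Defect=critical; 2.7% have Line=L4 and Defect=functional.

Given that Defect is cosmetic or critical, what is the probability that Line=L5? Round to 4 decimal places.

P(Defect=cosmetic) = 0.013 + 0.159 + 0.054 = 0.226.
P(Defect=critical) = 0.060 + 0.153 + 0.110 = 0.323.
P(Defect ∈ {cosmetic, critical}) = 0.226 + 0.323 = 0.549; P(Line=L5, Defect ∈ {cosmetic, critical}) = 0.054 + 0.110 = 0.164.
P(Line=L5 | Defect ∈ {cosmetic, critical}) = 0.164/0.549 = 0.2987.

0.2987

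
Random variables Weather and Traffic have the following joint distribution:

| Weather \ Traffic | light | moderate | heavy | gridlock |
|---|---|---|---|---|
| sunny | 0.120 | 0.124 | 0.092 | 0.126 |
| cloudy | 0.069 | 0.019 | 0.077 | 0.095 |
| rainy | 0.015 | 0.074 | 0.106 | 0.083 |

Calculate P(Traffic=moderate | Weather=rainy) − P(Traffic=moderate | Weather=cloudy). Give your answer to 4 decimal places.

P(Weather=rainy) = 0.015 + 0.074 + 0.106 + 0.083 = 0.278; P(Traffic=moderate | Weather=rainy) = 0.074/0.278 = 0.26619.
P(Weather=cloudy) = 0.069 + 0.019 + 0.077 + 0.095 = 0.260; P(Traffic=moderate | Weather=cloudy) = 0.019/0.260 = 0.07308.
Difference = 0.1931.

0.1931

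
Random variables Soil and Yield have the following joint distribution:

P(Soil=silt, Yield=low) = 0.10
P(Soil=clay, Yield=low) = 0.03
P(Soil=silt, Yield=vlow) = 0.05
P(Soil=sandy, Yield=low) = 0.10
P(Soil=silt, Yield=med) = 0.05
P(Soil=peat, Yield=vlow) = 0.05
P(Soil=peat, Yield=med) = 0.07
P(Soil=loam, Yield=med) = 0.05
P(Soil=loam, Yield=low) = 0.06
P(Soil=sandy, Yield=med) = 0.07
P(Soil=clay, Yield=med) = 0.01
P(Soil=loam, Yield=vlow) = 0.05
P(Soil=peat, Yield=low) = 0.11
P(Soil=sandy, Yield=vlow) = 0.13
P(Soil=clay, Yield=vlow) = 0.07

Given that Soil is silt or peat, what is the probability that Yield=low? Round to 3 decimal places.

P(Soil=silt) = 0.05 + 0.10 + 0.05 = 0.20.
P(Soil=peat) = 0.05 + 0.11 + 0.07 = 0.23.
P(Soil ∈ {silt, peat}) = 0.20 + 0.23 = 0.43; P(Yield=low, Soil ∈ {silt, peat}) = 0.10 + 0.11 = 0.21.
P(Yield=low | Soil ∈ {silt, peat}) = 0.21/0.43 = 0.488.

0.488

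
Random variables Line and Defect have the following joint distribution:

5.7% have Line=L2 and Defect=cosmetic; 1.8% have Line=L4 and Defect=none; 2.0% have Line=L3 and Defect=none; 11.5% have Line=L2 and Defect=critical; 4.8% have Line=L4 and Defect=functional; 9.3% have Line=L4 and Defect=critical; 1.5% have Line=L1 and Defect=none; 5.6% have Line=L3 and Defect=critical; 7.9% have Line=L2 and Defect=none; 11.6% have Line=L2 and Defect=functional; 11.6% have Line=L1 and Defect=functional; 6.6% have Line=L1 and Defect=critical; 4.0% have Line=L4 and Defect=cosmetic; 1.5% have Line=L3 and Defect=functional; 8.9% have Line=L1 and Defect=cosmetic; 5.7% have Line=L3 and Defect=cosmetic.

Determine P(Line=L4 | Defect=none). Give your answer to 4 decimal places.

P(Defect=none) = 0.015 + 0.079 + 0.020 + 0.018 = 0.132.
P(Line=L4 | Defect=none) = 0.018/0.132 = 0.1364.

0.1364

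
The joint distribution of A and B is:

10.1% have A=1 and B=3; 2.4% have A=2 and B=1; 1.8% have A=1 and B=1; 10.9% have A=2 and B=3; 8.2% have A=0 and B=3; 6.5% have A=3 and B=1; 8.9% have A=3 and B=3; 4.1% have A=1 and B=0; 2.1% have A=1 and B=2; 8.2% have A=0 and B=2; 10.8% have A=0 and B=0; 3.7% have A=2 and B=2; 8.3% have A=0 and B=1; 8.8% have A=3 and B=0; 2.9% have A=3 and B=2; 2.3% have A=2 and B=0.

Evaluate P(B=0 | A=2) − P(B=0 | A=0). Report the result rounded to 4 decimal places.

-0.1851

P(A=2) = 0.023 + 0.024 + 0.037 + 0.109 = 0.193; P(B=0 | A=2) = 0.023/0.193 = 0.11917.
P(A=0) = 0.108 + 0.083 + 0.082 + 0.082 = 0.355; P(B=0 | A=0) = 0.108/0.355 = 0.30423.
Difference = -0.1851.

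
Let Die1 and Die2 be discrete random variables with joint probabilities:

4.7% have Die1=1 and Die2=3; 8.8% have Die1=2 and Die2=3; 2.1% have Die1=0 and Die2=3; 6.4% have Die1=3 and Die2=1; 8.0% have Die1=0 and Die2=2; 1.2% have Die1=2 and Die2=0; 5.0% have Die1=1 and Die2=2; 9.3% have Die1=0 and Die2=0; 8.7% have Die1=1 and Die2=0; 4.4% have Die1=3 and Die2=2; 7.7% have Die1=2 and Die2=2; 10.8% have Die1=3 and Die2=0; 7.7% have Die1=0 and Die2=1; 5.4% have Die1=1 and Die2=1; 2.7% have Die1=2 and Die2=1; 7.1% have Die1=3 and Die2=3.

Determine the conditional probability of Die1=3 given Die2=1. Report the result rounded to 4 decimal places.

0.2883

P(Die2=1) = 0.077 + 0.054 + 0.027 + 0.064 = 0.222.
P(Die1=3 | Die2=1) = 0.064/0.222 = 0.2883.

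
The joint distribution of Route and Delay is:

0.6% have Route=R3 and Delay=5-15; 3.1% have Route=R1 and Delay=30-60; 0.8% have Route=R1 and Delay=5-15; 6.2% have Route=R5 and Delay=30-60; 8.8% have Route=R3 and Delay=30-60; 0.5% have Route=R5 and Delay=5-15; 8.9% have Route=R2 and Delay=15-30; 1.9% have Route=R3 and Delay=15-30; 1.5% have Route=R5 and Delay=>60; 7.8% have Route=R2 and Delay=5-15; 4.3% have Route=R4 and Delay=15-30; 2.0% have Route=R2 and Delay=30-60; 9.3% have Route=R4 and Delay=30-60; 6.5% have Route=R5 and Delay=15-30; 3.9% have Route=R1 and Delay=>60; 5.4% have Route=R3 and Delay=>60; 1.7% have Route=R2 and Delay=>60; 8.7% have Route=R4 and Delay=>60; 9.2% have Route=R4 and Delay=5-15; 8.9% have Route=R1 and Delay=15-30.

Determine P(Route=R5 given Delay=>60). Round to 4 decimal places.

0.0708

P(Delay=>60) = 0.039 + 0.017 + 0.054 + 0.087 + 0.015 = 0.212.
P(Route=R5 | Delay=>60) = 0.015/0.212 = 0.0708.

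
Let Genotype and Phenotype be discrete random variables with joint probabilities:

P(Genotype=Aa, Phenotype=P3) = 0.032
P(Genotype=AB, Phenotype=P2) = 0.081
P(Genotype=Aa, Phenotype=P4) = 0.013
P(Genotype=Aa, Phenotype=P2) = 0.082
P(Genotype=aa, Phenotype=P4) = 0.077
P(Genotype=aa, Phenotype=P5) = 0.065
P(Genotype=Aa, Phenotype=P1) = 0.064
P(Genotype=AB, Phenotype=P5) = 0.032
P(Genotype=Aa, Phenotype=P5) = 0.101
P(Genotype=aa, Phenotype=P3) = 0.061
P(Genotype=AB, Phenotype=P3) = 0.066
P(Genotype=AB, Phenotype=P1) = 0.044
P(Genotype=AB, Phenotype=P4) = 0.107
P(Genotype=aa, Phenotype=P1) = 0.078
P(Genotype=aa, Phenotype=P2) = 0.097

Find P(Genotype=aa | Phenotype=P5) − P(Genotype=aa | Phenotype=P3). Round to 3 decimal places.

-0.055

P(Phenotype=P5) = 0.101 + 0.065 + 0.032 = 0.198; P(Genotype=aa | Phenotype=P5) = 0.065/0.198 = 0.3283.
P(Phenotype=P3) = 0.032 + 0.061 + 0.066 = 0.159; P(Genotype=aa | Phenotype=P3) = 0.061/0.159 = 0.3836.
Difference = -0.055.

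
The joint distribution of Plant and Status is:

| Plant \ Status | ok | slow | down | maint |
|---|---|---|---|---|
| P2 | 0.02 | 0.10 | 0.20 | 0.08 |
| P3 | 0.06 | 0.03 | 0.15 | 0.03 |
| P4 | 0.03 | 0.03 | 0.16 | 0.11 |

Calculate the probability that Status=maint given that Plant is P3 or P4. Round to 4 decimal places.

P(Plant=P3) = 0.06 + 0.03 + 0.15 + 0.03 = 0.27.
P(Plant=P4) = 0.03 + 0.03 + 0.16 + 0.11 = 0.33.
P(Plant ∈ {P3, P4}) = 0.27 + 0.33 = 0.60; P(Status=maint, Plant ∈ {P3, P4}) = 0.03 + 0.11 = 0.14.
P(Status=maint | Plant ∈ {P3, P4}) = 0.14/0.60 = 0.2333.

0.2333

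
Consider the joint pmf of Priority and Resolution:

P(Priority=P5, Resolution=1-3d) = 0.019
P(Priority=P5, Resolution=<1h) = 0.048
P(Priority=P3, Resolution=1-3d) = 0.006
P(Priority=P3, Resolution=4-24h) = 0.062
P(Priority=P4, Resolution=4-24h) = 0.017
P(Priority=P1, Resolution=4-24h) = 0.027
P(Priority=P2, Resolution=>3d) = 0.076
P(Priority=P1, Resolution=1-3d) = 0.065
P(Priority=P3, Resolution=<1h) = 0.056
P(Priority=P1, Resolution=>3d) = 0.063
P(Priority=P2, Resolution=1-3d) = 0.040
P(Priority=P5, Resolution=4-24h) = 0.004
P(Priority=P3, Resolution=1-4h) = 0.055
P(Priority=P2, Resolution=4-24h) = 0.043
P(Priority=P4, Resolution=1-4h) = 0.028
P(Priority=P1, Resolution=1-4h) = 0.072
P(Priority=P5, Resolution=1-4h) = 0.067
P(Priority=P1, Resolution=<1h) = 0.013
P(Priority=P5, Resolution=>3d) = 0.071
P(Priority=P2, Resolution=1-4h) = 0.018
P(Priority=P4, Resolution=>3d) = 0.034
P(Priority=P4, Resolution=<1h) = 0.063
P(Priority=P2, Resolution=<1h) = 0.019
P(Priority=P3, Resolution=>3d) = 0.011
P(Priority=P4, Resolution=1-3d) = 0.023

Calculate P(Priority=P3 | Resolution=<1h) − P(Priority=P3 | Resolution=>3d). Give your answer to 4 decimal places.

P(Resolution=<1h) = 0.013 + 0.019 + 0.056 + 0.063 + 0.048 = 0.199; P(Priority=P3 | Resolution=<1h) = 0.056/0.199 = 0.28141.
P(Resolution=>3d) = 0.063 + 0.076 + 0.011 + 0.034 + 0.071 = 0.255; P(Priority=P3 | Resolution=>3d) = 0.011/0.255 = 0.04314.
Difference = 0.2383.

0.2383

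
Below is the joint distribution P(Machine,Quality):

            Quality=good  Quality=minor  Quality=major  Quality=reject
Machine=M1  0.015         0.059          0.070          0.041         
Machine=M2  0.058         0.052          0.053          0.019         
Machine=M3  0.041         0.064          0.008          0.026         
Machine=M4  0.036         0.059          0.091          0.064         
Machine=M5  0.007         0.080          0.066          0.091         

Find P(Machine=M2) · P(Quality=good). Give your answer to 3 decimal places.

0.029

P(Machine=M2) = 0.058 + 0.052 + 0.053 + 0.019 = 0.182.
P(Quality=good) = 0.015 + 0.058 + 0.041 + 0.036 + 0.007 = 0.157.
Product: 0.182 × 0.157 = 0.029.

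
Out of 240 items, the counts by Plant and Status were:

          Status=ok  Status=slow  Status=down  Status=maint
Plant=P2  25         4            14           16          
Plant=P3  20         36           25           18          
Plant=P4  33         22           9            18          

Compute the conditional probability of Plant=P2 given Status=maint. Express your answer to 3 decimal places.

Total with Status=maint: 16 + 18 + 18 = 52.
P(Plant=P2 | Status=maint) = 16/52 = 0.308.

0.308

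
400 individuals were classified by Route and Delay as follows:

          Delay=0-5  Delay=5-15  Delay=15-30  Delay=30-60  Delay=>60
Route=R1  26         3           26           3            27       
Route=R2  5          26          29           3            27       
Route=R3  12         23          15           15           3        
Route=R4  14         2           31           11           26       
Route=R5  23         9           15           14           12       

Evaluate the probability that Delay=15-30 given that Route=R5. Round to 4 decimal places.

0.2055

Total with Route=R5: 23 + 9 + 15 + 14 + 12 = 73.
P(Delay=15-30 | Route=R5) = 15/73 = 0.2055.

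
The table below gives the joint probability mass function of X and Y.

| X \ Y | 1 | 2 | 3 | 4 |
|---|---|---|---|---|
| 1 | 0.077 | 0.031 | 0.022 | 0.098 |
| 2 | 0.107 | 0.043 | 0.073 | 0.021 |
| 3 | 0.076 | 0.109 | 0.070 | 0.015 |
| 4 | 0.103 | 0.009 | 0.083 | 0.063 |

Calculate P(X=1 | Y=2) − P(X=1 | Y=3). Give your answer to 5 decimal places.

P(Y=2) = 0.031 + 0.043 + 0.109 + 0.009 = 0.192; P(X=1 | Y=2) = 0.031/0.192 = 0.161458.
P(Y=3) = 0.022 + 0.073 + 0.070 + 0.083 = 0.248; P(X=1 | Y=3) = 0.022/0.248 = 0.088710.
Difference = 0.07275.

0.07275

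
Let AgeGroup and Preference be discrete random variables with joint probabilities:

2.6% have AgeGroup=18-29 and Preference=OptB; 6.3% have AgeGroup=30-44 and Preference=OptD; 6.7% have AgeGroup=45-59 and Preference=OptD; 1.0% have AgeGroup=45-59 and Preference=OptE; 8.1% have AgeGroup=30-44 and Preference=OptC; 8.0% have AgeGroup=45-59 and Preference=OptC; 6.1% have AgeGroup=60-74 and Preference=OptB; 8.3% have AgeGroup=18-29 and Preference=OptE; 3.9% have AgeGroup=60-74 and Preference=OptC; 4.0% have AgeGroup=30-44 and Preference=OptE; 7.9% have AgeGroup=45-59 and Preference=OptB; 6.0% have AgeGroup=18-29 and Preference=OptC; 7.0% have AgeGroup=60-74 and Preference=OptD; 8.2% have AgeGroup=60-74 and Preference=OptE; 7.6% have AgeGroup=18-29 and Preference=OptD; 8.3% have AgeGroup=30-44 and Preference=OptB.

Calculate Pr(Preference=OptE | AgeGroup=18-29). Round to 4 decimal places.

0.3388

P(AgeGroup=18-29) = 0.026 + 0.060 + 0.076 + 0.083 = 0.245.
P(Preference=OptE | AgeGroup=18-29) = 0.083/0.245 = 0.3388.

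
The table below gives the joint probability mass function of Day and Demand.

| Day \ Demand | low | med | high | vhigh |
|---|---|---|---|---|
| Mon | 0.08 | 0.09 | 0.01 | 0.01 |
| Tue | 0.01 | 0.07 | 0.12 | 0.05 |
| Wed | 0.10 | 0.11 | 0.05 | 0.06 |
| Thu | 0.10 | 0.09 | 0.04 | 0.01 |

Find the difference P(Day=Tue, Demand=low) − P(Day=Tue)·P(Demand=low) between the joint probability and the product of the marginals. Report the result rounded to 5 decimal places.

P(Day=Tue) = 0.01 + 0.07 + 0.12 + 0.05 = 0.25.
P(Demand=low) = 0.08 + 0.01 + 0.10 + 0.10 = 0.29.
P(Day=Tue, Demand=low) − P(Day=Tue)P(Demand=low) = 0.01 − 0.25×0.29 = -0.06250.

-0.06250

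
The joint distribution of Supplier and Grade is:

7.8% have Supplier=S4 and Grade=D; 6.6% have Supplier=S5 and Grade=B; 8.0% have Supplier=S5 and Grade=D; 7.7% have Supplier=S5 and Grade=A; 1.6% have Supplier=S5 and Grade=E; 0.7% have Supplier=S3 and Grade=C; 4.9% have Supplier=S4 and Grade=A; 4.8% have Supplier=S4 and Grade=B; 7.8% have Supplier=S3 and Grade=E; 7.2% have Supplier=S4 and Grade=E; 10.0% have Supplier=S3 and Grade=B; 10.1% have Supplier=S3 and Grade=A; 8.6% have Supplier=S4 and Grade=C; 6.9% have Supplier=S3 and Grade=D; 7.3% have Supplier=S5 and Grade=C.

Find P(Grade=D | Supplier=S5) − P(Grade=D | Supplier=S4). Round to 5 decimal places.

0.02218

P(Supplier=S5) = 0.077 + 0.066 + 0.073 + 0.080 + 0.016 = 0.312; P(Grade=D | Supplier=S5) = 0.080/0.312 = 0.256410.
P(Supplier=S4) = 0.049 + 0.048 + 0.086 + 0.078 + 0.072 = 0.333; P(Grade=D | Supplier=S4) = 0.078/0.333 = 0.234234.
Difference = 0.02218.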